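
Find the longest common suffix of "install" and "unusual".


Word 1: "install"
Word 2: "unusual"
Comparing from end:
  Pos -1: 'l' == 'l'
  Pos -2: 'l' != 'a' (stop)
LCS = "l" (length 1)


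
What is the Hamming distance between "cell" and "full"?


Comparing character by character (same length = 4):
  Pos 0: 'c' vs 'f' !=
  Pos 1: 'e' vs 'u' !=
  Pos 2: 'l' vs 'l' =
  Pos 3: 'l' vs 'l' =
Hamming distance = 2


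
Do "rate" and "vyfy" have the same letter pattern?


Pattern of "rate": [0, 1, 2, 3]
Pattern of "vyfy": [0, 1, 2, 1]
Patterns do not match
Same pattern = No


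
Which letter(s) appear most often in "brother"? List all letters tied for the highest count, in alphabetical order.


Word: "brother"
Letter counts:
  'b': 1
  'e': 1
  'h': 1
  'o': 1
  'r': 2
  't': 1
Maximum count = 2
Most frequent = 'r' (2 times each)


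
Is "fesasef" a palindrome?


Word: "fesasef"
Reversed: "fesasef"
Forward == Backward? fesasef == fesasef
Palindrome = Yes


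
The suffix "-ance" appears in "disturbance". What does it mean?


Suffix: -ance
Example: disturbance = disturb + -ance
Meaning = state of


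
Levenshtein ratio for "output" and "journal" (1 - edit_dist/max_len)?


Word 1: "output" (length 6)
Word 2: "journal" (length 7)
One optimal edit sequence:
  1. insert 'j'  (+1)
  2. keep 'o'
  3. keep 'u'
  4. substitute 't' -> 'r'  (+1)
  5. substitute 'p' -> 'n'  (+1)
  6. substitute 'u' -> 'a'  (+1)
  7. substitute 't' -> 'l'  (+1)
Edit distance = 5
Max length = max(6, 7) = 7
Similarity = 1 - 5/7
= 0.2857


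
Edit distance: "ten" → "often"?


Word 1: "ten" (length 3)
Word 2: "often" (length 5)
One optimal edit sequence (insert/delete/substitute each cost 1):
  1. insert 'o'  (+1)
  2. insert 'f'  (+1)
  3. keep 't'
  4. keep 'e'
  5. keep 'n'
Total edit operations: 2
Edit distance = 2


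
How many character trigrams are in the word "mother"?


Word: "mother" (length 6)
Number of 3-grams = length - 3 + 1 = 6 - 3 + 1
= 4


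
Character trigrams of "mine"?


Word: "mine" (length 4)
Number of trigrams = 4 - 3 + 1 = 2
  Position 0: "min"
  Position 1: "ine"
Trigrams = "min", "ine"


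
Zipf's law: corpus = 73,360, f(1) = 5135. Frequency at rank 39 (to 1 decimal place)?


Zipf's law: f(r) = f(1) / r
f(1) = 5135
f(39) = 5135 / 39
= 131.7 occurrences


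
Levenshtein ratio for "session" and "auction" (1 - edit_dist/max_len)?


Word 1: "session" (length 7)
Word 2: "auction" (length 7)
One optimal edit sequence:
  1. substitute 's' -> 'a'  (+1)
  2. substitute 'e' -> 'u'  (+1)
  3. substitute 's' -> 'c'  (+1)
  4. substitute 's' -> 't'  (+1)
  5. keep 'i'
  6. keep 'o'
  7. keep 'n'
Edit distance = 4
Max length = max(7, 7) = 7
Similarity = 1 - 4/7
= 0.4286


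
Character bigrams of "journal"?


Word: "journal" (length 7)
Number of bigrams = 7 - 2 + 1 = 6
  Position 0: "jo"
  Position 1: "ou"
  Position 2: "ur"
  Position 3: "rn"
  Position 4: "na"
  Position 5: "al"
Bigrams = "jo", "ou", "ur", "rn", "na", "al"


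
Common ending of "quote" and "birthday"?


Word 1: "quote"
Word 2: "birthday"
Comparing from end:
  Pos -1: 'e' != 'y' (stop)
LCS = "" (length 0)


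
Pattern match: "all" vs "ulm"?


Pattern of "all": [0, 1, 1]
Pattern of "ulm": [0, 1, 2]
Patterns do not match
Same pattern = No


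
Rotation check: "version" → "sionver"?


Word: "version", Candidate: "sionver"
Method: check if candidate is substring of word+word
"versionversion" contains "sionver"? Yes
Is rotation = Yes


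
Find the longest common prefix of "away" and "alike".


Word 1: "away"
Word 2: "alike"
Comparing from start:
  Pos 0: 'a' == 'a'
  Pos 1: 'w' != 'l' (stop)
LCP = "a" (length 1)


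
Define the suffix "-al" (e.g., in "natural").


Suffix: -al
As in: natural -> nature + -al, with a spelling change
Meaning = relating to


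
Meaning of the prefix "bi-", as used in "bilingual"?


Prefix: bi-
As in: bilingual -> bi- + lingual
Meaning = two


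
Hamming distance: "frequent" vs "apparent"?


Comparing character by character (same length = 8):
  Pos 0: 'f' vs 'a' !=
  Pos 1: 'r' vs 'p' !=
  Pos 2: 'e' vs 'p' !=
  Pos 3: 'q' vs 'a' !=
  Pos 4: 'u' vs 'r' !=
  Pos 5: 'e' vs 'e' =
  Pos 6: 'n' vs 'n' =
  Pos 7: 't' vs 't' =
Hamming distance = 5


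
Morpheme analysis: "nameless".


Word: "nameless"
Morphemes: name + -less
Each morpheme carries meaning
= 2 morphemes


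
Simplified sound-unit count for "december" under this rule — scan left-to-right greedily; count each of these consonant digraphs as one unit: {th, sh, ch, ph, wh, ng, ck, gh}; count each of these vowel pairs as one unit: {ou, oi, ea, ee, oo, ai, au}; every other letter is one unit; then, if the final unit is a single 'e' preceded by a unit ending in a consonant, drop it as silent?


Word: "december" (8 letters)
Left-to-right scan:
  1. 'd' (letter)
  2. 'e' (letter)
  3. 'c' (letter)
  4. 'e' (letter)
  5. 'm' (letter)
  6. 'b' (letter)
  7. 'e' (letter)
  8. 'r' (letter)
Units from scan: 8
Sound units = 8 units


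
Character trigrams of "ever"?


Word: "ever" (length 4)
Number of trigrams = 4 - 3 + 1 = 2
  Position 0: "eve"
  Position 1: "ver"
Trigrams = "eve", "ver"


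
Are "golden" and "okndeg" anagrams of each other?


Word 1: "golden" → sorted: deglno
Word 2: "okndeg" → sorted: degkno
Same letters? deglno != degkno
Anagram = No


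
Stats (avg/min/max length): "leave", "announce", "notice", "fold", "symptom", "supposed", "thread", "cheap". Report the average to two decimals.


Lengths: "leave"=5, "announce"=8, "notice"=6, "fold"=4, "symptom"=7, "supposed"=8, "thread"=6, "cheap"=5
Sum = 49, Count = 8
Average = 49/8 = 6.13
= avg=6.13, min=4, max=8


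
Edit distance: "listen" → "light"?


Word 1: "listen" (length 6)
Word 2: "light" (length 5)
One optimal edit sequence (insert/delete/substitute each cost 1):
  1. keep 'l'
  2. keep 'i'
  3. delete 's'  (+1)
  4. substitute 't' -> 'g'  (+1)
  5. substitute 'e' -> 'h'  (+1)
  6. substitute 'n' -> 't'  (+1)
Total edit operations: 4
Edit distance = 4


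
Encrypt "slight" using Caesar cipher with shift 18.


Word: "slight"
Shift: 18
Each letter → (letter + shift) mod 26:
  's' (18) + 18 = 10 → 'k'
  'l' (11) + 18 = 3 → 'd'
  'i' (8) + 18 = 0 → 'a'
  'g' (6) + 18 = 24 → 'y'
  'h' (7) + 18 = 25 → 'z'
  't' (19) + 18 = 11 → 'l'
Result = "kdayzl"


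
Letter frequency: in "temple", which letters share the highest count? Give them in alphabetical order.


Word: "temple"
Letter counts:
  'e': 2
  'l': 1
  'm': 1
  'p': 1
  't': 1
Maximum count = 2
Most frequent = 'e' (2 times each)


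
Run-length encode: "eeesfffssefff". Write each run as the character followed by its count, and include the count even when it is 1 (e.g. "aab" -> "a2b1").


String: "eeesfffssefff"
Scanning for consecutive runs:
  'e' x 3
  's' x 1
  'f' x 3
  's' x 2
  'e' x 1
  'f' x 3
RLE = "e3s1f3s2e1f3"


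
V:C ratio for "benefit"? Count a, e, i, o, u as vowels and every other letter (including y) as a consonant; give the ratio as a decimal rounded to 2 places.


Word: "benefit"
Vowels (a,e,i,o,u): 3
Consonants: 4
Ratio = 3/4
= 0.75


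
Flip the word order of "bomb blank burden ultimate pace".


Original: "bomb blank burden ultimate pace"
Words (1..n): bomb | blank | burden | ultimate | pace
Reversed (n..1): pace | ultimate | burden | blank | bomb
Result = "pace ultimate burden blank bomb"


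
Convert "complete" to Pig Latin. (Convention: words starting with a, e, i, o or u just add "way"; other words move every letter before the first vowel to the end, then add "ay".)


Word: "complete"
Starts with consonant(s) → move to end, add 'ay'
Consonant cluster: "c"
Pig Latin = "ompletecay"


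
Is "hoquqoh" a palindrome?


Word: "hoquqoh"
Reversed: "hoquqoh"
Forward == Backward? hoquqoh == hoquqoh
Palindrome = Yes


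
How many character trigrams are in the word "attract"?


Word: "attract" (length 7)
Number of 3-grams = length - 3 + 1 = 7 - 3 + 1
= 5


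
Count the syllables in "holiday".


Word: "holiday"
Syllable breakdown: hol-i-day
Counting: 3 parts
= 3 syllables


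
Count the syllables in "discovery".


Word: "discovery"
Syllable breakdown: dis / cov / er / y
Counting: 4 parts
= 4 syllables


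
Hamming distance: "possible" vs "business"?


Comparing character by character (same length = 8):
  Pos 0: 'p' vs 'b' !=
  Pos 1: 'o' vs 'u' !=
  Pos 2: 's' vs 's' =
  Pos 3: 's' vs 'i' !=
  Pos 4: 'i' vs 'n' !=
  Pos 5: 'b' vs 'e' !=
  Pos 6: 'l' vs 's' !=
  Pos 7: 'e' vs 's' !=
Hamming distance = 7


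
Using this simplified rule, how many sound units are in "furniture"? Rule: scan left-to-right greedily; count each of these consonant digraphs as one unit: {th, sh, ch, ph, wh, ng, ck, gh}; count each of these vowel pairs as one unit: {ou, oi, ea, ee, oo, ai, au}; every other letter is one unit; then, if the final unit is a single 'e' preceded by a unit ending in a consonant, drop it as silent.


Word: "furniture" (9 letters)
Left-to-right scan:
  1. 'f' (letter)
  2. 'u' (letter)
  3. 'r' (letter)
  4. 'n' (letter)
  5. 'i' (letter)
  6. 't' (letter)
  7. 'u' (letter)
  8. 'r' (letter)
  9. 'e' (letter)
Units from scan: 9
Final unit is 'e' after a consonant -> drop as silent (-1)
Sound units = 8 units


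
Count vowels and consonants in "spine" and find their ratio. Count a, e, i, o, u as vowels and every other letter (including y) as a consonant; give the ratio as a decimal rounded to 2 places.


Word: "spine"
Vowels (a,e,i,o,u): 2
Consonants: 3
Ratio = 2/3
= 0.67


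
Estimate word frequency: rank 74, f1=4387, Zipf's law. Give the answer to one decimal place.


Zipf's law: f(r) = f(1) / r
f(1) = 4387
f(74) = 4387 / 74
= 59.3 occurrences


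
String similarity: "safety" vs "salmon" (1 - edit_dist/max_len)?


Word 1: "safety" (length 6)
Word 2: "salmon" (length 6)
One optimal edit sequence:
  1. keep 's'
  2. keep 'a'
  3. substitute 'f' -> 'l'  (+1)
  4. substitute 'e' -> 'm'  (+1)
  5. substitute 't' -> 'o'  (+1)
  6. substitute 'y' -> 'n'  (+1)
Edit distance = 4
Max length = max(6, 6) = 6
Similarity = 1 - 4/6
= 0.3333


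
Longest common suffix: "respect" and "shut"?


Word 1: "respect"
Word 2: "shut"
Comparing from end:
  Pos -1: 't' == 't'
  Pos -2: 'c' != 'u' (stop)
LCS = "t" (length 1)


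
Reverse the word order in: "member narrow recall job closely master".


Original: "member narrow recall job closely master"
Words (1..n): member | narrow | recall | job | closely | master
Reversed (n..1): master | closely | job | recall | narrow | member
Result = "master closely job recall narrow member"


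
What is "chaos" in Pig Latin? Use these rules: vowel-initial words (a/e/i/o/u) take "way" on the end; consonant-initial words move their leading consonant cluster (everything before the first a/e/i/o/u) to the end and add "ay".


Word: "chaos"
Starts with consonant(s) → move to end, add 'ay'
Consonant cluster: "ch"
Pig Latin = "aoschay"


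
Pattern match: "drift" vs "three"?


Pattern of "drift": [0, 1, 2, 3, 4]
Pattern of "three": [0, 1, 2, 3, 3]
Patterns do not match
Same pattern = No


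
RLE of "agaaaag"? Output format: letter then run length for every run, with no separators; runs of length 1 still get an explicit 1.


String: "agaaaag"
Scanning for consecutive runs:
  'a' x 1
  'g' x 1
  'a' x 4
  'g' x 1
RLE = "a1g1a4g1"


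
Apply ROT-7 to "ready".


Word: "ready"
Shift: 7
Each letter → (letter + shift) mod 26:
  'r' (17) + 7 = 24 → 'y'
  'e' (4) + 7 = 11 → 'l'
  'a' (0) + 7 = 7 → 'h'
  'd' (3) + 7 = 10 → 'k'
  'y' (24) + 7 = 5 → 'f'
Result = "ylhkf"


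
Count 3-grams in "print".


Word: "print" (length 5)
Number of 3-grams = length - 3 + 1 = 5 - 3 + 1
= 3


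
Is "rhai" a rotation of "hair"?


Word: "hair", Candidate: "rhai"
Method: check if candidate is substring of word+word
"hairhair" contains "rhai"? Yes
Is rotation = Yes


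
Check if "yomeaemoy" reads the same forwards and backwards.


Word: "yomeaemoy"
Reversed: "yomeaemoy"
Forward == Backward? yomeaemoy == yomeaemoy
Palindrome = Yes


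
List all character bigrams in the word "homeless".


Word: "homeless" (length 8)
Number of bigrams = 8 - 2 + 1 = 7
  Position 0: "ho"
  Position 1: "om"
  Position 2: "me"
  Position 3: "el"
  Position 4: "le"
  Position 5: "es"
  Position 6: "ss"
Bigrams = "ho", "om", "me", "el", "le", "es", "ss"


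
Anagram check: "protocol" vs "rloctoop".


Word 1: "protocol" → sorted: cloooprt
Word 2: "rloctoop" → sorted: cloooprt
Same letters? cloooprt == cloooprt
Anagram = Yes


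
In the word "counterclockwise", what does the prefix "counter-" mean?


Prefix: counter-
Example: counterclockwise (counter- + clockwise)
Meaning = against / opposite


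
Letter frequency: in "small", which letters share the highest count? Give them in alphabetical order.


Word: "small"
Letter counts:
  'a': 1
  'l': 2
  'm': 1
  's': 1
Maximum count = 2
Most frequent = 'l' (2 times each)


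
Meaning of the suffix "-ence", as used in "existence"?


Suffix: -ence
As in: existence -> exist + -ence
Meaning = state of


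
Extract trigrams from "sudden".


Word: "sudden" (length 6)
Number of trigrams = 6 - 3 + 1 = 4
  Position 0: "sud"
  Position 1: "udd"
  Position 2: "dde"
  Position 3: "den"
Trigrams = "sud", "udd", "dde", "den"


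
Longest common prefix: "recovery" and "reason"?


Word 1: "recovery"
Word 2: "reason"
Comparing from start:
  Pos 0: 'r' == 'r'
  Pos 1: 'e' == 'e'
  Pos 2: 'c' != 'a' (stop)
LCP = "re" (length 2)


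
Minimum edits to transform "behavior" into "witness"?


Word 1: "behavior" (length 8)
Word 2: "witness" (length 7)
One optimal edit sequence (insert/delete/substitute each cost 1):
  1. delete 'b'  (+1)
  2. substitute 'e' -> 'w'  (+1)
  3. substitute 'h' -> 'i'  (+1)
  4. substitute 'a' -> 't'  (+1)
  5. substitute 'v' -> 'n'  (+1)
  6. substitute 'i' -> 'e'  (+1)
  7. substitute 'o' -> 's'  (+1)
  8. substitute 'r' -> 's'  (+1)
Total edit operations: 8
Edit distance = 8


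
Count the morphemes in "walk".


Word: "walk"
Morphemes: walk
Each morpheme carries meaning
= 1 morpheme


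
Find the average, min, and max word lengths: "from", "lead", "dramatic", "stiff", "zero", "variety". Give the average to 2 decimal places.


Lengths: "from"=4, "lead"=4, "dramatic"=8, "stiff"=5, "zero"=4, "variety"=7
Sum = 32, Count = 6
Average = 32/6 = 5.33
= avg=5.33, min=4, max=8


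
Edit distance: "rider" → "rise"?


Word 1: "rider" (length 5)
Word 2: "rise" (length 4)
One optimal edit sequence (insert/delete/substitute each cost 1):
  1. keep 'r'
  2. keep 'i'
  3. substitute 'd' -> 's'  (+1)
  4. keep 'e'
  5. delete 'r'  (+1)
Total edit operations: 2
Edit distance = 2


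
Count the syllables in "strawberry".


Word: "strawberry"
Syllable breakdown: straw | ber | ry
Counting: 3 parts
= 3 syllables


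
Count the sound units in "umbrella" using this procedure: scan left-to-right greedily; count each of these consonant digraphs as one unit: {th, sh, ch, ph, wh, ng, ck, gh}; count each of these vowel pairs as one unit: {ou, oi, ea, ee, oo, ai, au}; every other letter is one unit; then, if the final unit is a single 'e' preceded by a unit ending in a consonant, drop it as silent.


Word: "umbrella" (8 letters)
Left-to-right scan:
  [1] 'u' (letter)
  [2] 'm' (letter)
  [3] 'b' (letter)
  [4] 'r' (letter)
  [5] 'e' (letter)
  [6] 'l' (letter)
  [7] 'l' (letter)
  [8] 'a' (letter)
Units from scan: 8
Sound units = 8 units


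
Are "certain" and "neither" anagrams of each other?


Word 1: "certain" → sorted: aceinrt
Word 2: "neither" → sorted: eehinrt
Same letters? aceinrt != eehinrt
Anagram = No


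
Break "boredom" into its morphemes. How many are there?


Word: "boredom"
Morphemes: bore / -dom
Each morpheme carries meaning
= 2 morphemes


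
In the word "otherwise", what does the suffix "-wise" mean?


Suffix: -wise
Example: otherwise = other + -wise
Meaning = in the manner of


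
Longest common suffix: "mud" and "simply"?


Word 1: "mud"
Word 2: "simply"
Comparing from end:
  Pos -1: 'd' != 'y' (stop)
LCS = "" (length 0)


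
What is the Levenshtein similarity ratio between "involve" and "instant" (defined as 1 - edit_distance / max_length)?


Word 1: "involve" (length 7)
Word 2: "instant" (length 7)
One optimal edit sequence:
  1. keep 'i'
  2. keep 'n'
  3. substitute 'v' -> 's'  (+1)
  4. substitute 'o' -> 't'  (+1)
  5. substitute 'l' -> 'a'  (+1)
  6. substitute 'v' -> 'n'  (+1)
  7. substitute 'e' -> 't'  (+1)
Edit distance = 5
Max length = max(7, 7) = 7
Similarity = 1 - 5/7
= 0.2857


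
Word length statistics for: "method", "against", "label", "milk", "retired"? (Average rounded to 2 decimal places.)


Lengths: "method"=6, "against"=7, "label"=5, "milk"=4, "retired"=7
Sum = 29, Count = 5
Average = 29/5 = 5.80
= avg=5.80, min=4, max=7


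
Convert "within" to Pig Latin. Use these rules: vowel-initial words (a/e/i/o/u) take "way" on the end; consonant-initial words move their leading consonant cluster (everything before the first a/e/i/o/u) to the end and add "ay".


Word: "within"
Starts with consonant(s) → move to end, add 'ay'
Consonant cluster: "w"
Pig Latin = "ithinway"


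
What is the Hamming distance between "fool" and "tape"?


Comparing character by character (same length = 4):
  Pos 0: 'f' vs 't' !=
  Pos 1: 'o' vs 'a' !=
  Pos 2: 'o' vs 'p' !=
  Pos 3: 'l' vs 'e' !=
Hamming distance = 4


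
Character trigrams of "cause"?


Word: "cause" (length 5)
Number of trigrams = 5 - 3 + 1 = 3
  Position 0: "cau"
  Position 1: "aus"
  Position 2: "use"
Trigrams = "cau", "aus", "use"


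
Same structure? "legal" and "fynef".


Pattern of "legal": [0, 1, 2, 3, 0]
Pattern of "fynef": [0, 1, 2, 3, 0]
Patterns match
Same pattern = Yes


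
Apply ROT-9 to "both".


Word: "both"
Shift: 9
Each letter → (letter + shift) mod 26:
  'b' (1) + 9 = 10 → 'k'
  'o' (14) + 9 = 23 → 'x'
  't' (19) + 9 = 2 → 'c'
  'h' (7) + 9 = 16 → 'q'
Result = "kxcq"


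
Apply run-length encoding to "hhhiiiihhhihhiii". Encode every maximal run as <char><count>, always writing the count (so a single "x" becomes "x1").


String: "hhhiiiihhhihhiii"
Scanning for consecutive runs:
  'h' x 3
  'i' x 4
  'h' x 3
  'i' x 1
  'h' x 2
  'i' x 3
RLE = "h3i4h3i1h2i3"


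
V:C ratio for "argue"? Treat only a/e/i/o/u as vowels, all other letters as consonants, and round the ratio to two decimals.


Word: "argue"
Vowels (a,e,i,o,u): 3
Consonants: 2
Ratio = 3/2
= 1.50


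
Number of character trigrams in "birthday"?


Word: "birthday" (length 8)
Number of 3-grams = length - 3 + 1 = 8 - 3 + 1
= 6


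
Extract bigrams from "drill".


Word: "drill" (length 5)
Number of bigrams = 5 - 2 + 1 = 4
  Position 0: "dr"
  Position 1: "ri"
  Position 2: "il"
  Position 3: "ll"
Bigrams = "dr", "ri", "il", "ll"


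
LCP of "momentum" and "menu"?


Word 1: "momentum"
Word 2: "menu"
Comparing from start:
  Pos 0: 'm' == 'm'
  Pos 1: 'o' != 'e' (stop)
LCP = "m" (length 1)


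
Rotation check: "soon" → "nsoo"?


Word: "soon", Candidate: "nsoo"
Method: check if candidate is substring of word+word
"soonsoon" contains "nsoo"? Yes
Is rotation = Yes


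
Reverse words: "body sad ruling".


Original: "body sad ruling"
Words (1..n): body | sad | ruling
Reversed (n..1): ruling | sad | body
Result = "ruling sad body"


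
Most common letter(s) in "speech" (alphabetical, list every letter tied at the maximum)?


Word: "speech"
Letter counts:
  'c': 1
  'e': 2
  'h': 1
  'p': 1
  's': 1
Maximum count = 2
Most frequent = 'e' (2 times each)


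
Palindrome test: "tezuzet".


Word: "tezuzet"
Reversed: "tezuzet"
Forward == Backward? tezuzet == tezuzet
Palindrome = Yes


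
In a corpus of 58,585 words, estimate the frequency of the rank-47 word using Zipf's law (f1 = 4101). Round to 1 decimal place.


Zipf's law: f(r) = f(1) / r
f(1) = 4101
f(47) = 4101 / 47
= 87.3 occurrences


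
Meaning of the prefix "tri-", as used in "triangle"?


Prefix: tri-
As in: triangle -> tri- + angle
Meaning = three


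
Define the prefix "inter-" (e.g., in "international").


Prefix: inter-
Example: international (inter- + national)
Meaning = between


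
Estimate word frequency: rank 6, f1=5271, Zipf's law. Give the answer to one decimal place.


Zipf's law: f(r) = f(1) / r
f(1) = 5271
f(6) = 5271 / 6
= 878.5 occurrences


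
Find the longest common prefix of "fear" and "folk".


Word 1: "fear"
Word 2: "folk"
Comparing from start:
  Pos 0: 'f' == 'f'
  Pos 1: 'e' != 'o' (stop)
LCP = "f" (length 1)


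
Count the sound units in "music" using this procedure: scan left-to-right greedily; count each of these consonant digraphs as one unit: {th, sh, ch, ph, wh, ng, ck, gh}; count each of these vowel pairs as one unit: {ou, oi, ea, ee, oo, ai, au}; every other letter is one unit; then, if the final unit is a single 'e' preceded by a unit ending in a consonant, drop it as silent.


Word: "music" (5 letters)
Left-to-right scan:
  [1] 'm' (letter)
  [2] 'u' (letter)
  [3] 's' (letter)
  [4] 'i' (letter)
  [5] 'c' (letter)
Units from scan: 5
Sound units = 5 units


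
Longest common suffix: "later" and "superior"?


Word 1: "later"
Word 2: "superior"
Comparing from end:
  Pos -1: 'r' == 'r'
  Pos -2: 'e' != 'o' (stop)
LCS = "r" (length 1)


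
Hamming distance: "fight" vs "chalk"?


Comparing character by character (same length = 5):
  Pos 0: 'f' vs 'c' !=
  Pos 1: 'i' vs 'h' !=
  Pos 2: 'g' vs 'a' !=
  Pos 3: 'h' vs 'l' !=
  Pos 4: 't' vs 'k' !=
Hamming distance = 5


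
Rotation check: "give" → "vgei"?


Word: "give", Candidate: "vgei"
Method: check if candidate is substring of word+word
"givegive" contains "vgei"? No
Is rotation = No


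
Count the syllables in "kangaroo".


Word: "kangaroo"
Syllable breakdown: kan / ga / roo
Counting: 3 parts
= 3 syllables


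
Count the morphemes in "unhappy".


Word: "unhappy"
Morphemes: un- + happy
Each morpheme carries meaning
= 2 morphemes


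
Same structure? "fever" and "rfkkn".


Pattern of "fever": [0, 1, 2, 1, 3]
Pattern of "rfkkn": [0, 1, 2, 2, 3]
Patterns do not match
Same pattern = No


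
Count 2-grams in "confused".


Word: "confused" (length 8)
Number of 2-grams = length - 2 + 1 = 8 - 2 + 1
= 7


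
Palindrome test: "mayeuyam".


Word: "mayeuyam"
Reversed: "mayueyam"
Forward == Backward? mayeuyam != mayueyam
Palindrome = No


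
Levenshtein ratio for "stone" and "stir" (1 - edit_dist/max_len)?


Word 1: "stone" (length 5)
Word 2: "stir" (length 4)
One optimal edit sequence:
  1. keep 's'
  2. keep 't'
  3. delete 'o'  (+1)
  4. substitute 'n' -> 'i'  (+1)
  5. substitute 'e' -> 'r'  (+1)
Edit distance = 3
Max length = max(5, 4) = 5
Similarity = 1 - 3/5
= 0.4000


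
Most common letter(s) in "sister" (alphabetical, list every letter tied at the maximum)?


Word: "sister"
Letter counts:
  'e': 1
  'i': 1
  'r': 1
  's': 2
  't': 1
Maximum count = 2
Most frequent = 's' (2 times each)


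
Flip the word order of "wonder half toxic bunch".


Original: "wonder half toxic bunch"
Words (1..n): wonder | half | toxic | bunch
Reversed (n..1): bunch | toxic | half | wonder
Result = "bunch toxic half wonder"


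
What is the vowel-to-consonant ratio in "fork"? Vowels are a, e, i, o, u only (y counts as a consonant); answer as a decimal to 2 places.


Word: "fork"
Vowels (a,e,i,o,u): 1
Consonants: 3
Ratio = 1/3
= 0.33


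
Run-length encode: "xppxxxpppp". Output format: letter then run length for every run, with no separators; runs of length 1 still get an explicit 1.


String: "xppxxxpppp"
Scanning for consecutive runs:
  'x' x 1
  'p' x 2
  'x' x 3
  'p' x 4
RLE = "x1p2x3p4"


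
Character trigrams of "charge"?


Word: "charge" (length 6)
Number of trigrams = 6 - 3 + 1 = 4
  Position 0: "cha"
  Position 1: "har"
  Position 2: "arg"
  Position 3: "rge"
Trigrams = "cha", "har", "arg", "rge"


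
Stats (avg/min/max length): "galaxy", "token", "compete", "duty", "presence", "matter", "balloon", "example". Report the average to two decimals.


Lengths: "galaxy"=6, "token"=5, "compete"=7, "duty"=4, "presence"=8, "matter"=6, "balloon"=7, "example"=7
Sum = 50, Count = 8
Average = 50/8 = 6.25
= avg=6.25, min=4, max=8


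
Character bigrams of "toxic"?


Word: "toxic" (length 5)
Number of bigrams = 5 - 2 + 1 = 4
  Position 0: "to"
  Position 1: "ox"
  Position 2: "xi"
  Position 3: "ic"
Bigrams = "to", "ox", "xi", "ic"


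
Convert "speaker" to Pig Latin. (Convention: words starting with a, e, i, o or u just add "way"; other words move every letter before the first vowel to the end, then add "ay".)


Word: "speaker"
Starts with consonant(s) → move to end, add 'ay'
Consonant cluster: "sp"
Pig Latin = "eakerspay"


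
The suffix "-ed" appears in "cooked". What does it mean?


Suffix: -ed
As in: cooked -> cook + -ed
Meaning = past tense


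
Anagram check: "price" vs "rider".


Word 1: "price" → sorted: ceipr
Word 2: "rider" → sorted: deirr
Same letters? ceipr != deirr
Anagram = No


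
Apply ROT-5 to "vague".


Word: "vague"
Shift: 5
Each letter → (letter + shift) mod 26:
  'v' (21) + 5 = 0 → 'a'
  'a' (0) + 5 = 5 → 'f'
  'g' (6) + 5 = 11 → 'l'
  'u' (20) + 5 = 25 → 'z'
  'e' (4) + 5 = 9 → 'j'
Result = "aflzj"


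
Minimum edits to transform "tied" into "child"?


Word 1: "tied" (length 4)
Word 2: "child" (length 5)
One optimal edit sequence (insert/delete/substitute each cost 1):
  1. insert 'c'  (+1)
  2. substitute 't' -> 'h'  (+1)
  3. keep 'i'
  4. substitute 'e' -> 'l'  (+1)
  5. keep 'd'
Total edit operations: 3
Edit distance = 3


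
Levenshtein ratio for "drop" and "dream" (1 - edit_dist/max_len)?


Word 1: "drop" (length 4)
Word 2: "dream" (length 5)
One optimal edit sequence:
  1. keep 'd'
  2. keep 'r'
  3. insert 'e'  (+1)
  4. substitute 'o' -> 'a'  (+1)
  5. substitute 'p' -> 'm'  (+1)
Edit distance = 3
Max length = max(4, 5) = 5
Similarity = 1 - 3/5
= 0.4000


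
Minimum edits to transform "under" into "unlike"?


Word 1: "under" (length 5)
Word 2: "unlike" (length 6)
One optimal edit sequence (insert/delete/substitute each cost 1):
  1. keep 'u'
  2. keep 'n'
  3. insert 'l'  (+1)
  4. substitute 'd' -> 'i'  (+1)
  5. substitute 'e' -> 'k'  (+1)
  6. substitute 'r' -> 'e'  (+1)
Total edit operations: 4
Edit distance = 4


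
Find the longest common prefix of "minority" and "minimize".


Word 1: "minority"
Word 2: "minimize"
Comparing from start:
  Pos 0: 'm' == 'm'
  Pos 1: 'i' == 'i'
  Pos 2: 'n' == 'n'
  Pos 3: 'o' != 'i' (stop)
LCP = "min" (length 3)


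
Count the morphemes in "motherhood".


Word: "motherhood"
Morphemes: mother + -hood
Each morpheme carries meaning
= 2 morphemes


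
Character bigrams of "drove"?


Word: "drove" (length 5)
Number of bigrams = 5 - 2 + 1 = 4
  Position 0: "dr"
  Position 1: "ro"
  Position 2: "ov"
  Position 3: "ve"
Bigrams = "dr", "ro", "ov", "ve"


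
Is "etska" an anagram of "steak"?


Word 1: "steak" → sorted: aekst
Word 2: "etska" → sorted: aekst
Same letters? aekst == aekst
Anagram = Yes


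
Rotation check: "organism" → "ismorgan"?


Word: "organism", Candidate: "ismorgan"
Method: check if candidate is substring of word+word
"organismorganism" contains "ismorgan"? Yes
Is rotation = Yes


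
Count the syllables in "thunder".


Word: "thunder"
Syllable breakdown: thun | der
Counting: 2 parts
= 2 syllables


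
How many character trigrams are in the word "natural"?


Word: "natural" (length 7)
Number of 3-grams = length - 3 + 1 = 7 - 3 + 1
= 5


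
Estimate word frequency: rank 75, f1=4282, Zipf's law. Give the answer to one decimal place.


Zipf's law: f(r) = f(1) / r
f(1) = 4282
f(75) = 4282 / 75
= 57.1 occurrences


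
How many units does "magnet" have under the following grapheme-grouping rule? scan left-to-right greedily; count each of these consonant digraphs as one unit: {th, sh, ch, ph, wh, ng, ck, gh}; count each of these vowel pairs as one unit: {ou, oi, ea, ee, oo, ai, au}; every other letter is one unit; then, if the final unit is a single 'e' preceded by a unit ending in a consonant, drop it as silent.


Word: "magnet" (6 letters)
Left-to-right scan:
  1. 'm' (letter)
  2. 'a' (letter)
  3. 'g' (letter)
  4. 'n' (letter)
  5. 'e' (letter)
  6. 't' (letter)
Units from scan: 6
Sound units = 6 units


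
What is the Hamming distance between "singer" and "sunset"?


Comparing character by character (same length = 6):
  Pos 0: 's' vs 's' =
  Pos 1: 'i' vs 'u' !=
  Pos 2: 'n' vs 'n' =
  Pos 3: 'g' vs 's' !=
  Pos 4: 'e' vs 'e' =
  Pos 5: 'r' vs 't' !=
Hamming distance = 3


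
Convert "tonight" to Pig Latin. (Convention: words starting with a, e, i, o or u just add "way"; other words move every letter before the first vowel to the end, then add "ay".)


Word: "tonight"
Starts with consonant(s) → move to end, add 'ay'
Consonant cluster: "t"
Pig Latin = "onighttay"


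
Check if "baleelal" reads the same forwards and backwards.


Word: "baleelal"
Reversed: "laleelab"
Forward == Backward? baleelal != laleelab
Palindrome = No


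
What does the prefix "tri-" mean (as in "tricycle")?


Prefix: tri-
As in: tricycle -> tri- + cycle
Meaning = three


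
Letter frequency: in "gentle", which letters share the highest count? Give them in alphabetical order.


Word: "gentle"
Letter counts:
  'e': 2
  'g': 1
  'l': 1
  'n': 1
  't': 1
Maximum count = 2
Most frequent = 'e' (2 times each)


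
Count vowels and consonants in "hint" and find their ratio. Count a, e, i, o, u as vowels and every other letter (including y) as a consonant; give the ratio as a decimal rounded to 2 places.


Word: "hint"
Vowels (a,e,i,o,u): 1
Consonants: 3
Ratio = 1/3
= 0.33


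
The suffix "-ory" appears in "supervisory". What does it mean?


Suffix: -ory
As in: supervisory -> supervise + -ory, with a spelling change
Meaning = relating to / place for


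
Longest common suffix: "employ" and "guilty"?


Word 1: "employ"
Word 2: "guilty"
Comparing from end:
  Pos -1: 'y' == 'y'
  Pos -2: 'o' != 't' (stop)
LCS = "y" (length 1)


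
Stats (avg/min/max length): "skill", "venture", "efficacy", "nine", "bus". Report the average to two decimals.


Lengths: "skill"=5, "venture"=7, "efficacy"=8, "nine"=4, "bus"=3
Sum = 27, Count = 5
Average = 27/5 = 5.40
= avg=5.40, min=3, max=8


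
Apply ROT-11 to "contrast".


Word: "contrast"
Shift: 11
Each letter → (letter + shift) mod 26:
  'c' (2) + 11 = 13 → 'n'
  'o' (14) + 11 = 25 → 'z'
  'n' (13) + 11 = 24 → 'y'
  't' (19) + 11 = 4 → 'e'
  'r' (17) + 11 = 2 → 'c'
  'a' (0) + 11 = 11 → 'l'
  's' (18) + 11 = 3 → 'd'
  't' (19) + 11 = 4 → 'e'
Result = "nzyeclde"


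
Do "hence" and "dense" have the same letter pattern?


Pattern of "hence": [0, 1, 2, 3, 1]
Pattern of "dense": [0, 1, 2, 3, 1]
Patterns match
Same pattern = Yes


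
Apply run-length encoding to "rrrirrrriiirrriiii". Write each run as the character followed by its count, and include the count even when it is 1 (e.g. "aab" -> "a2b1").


String: "rrrirrrriiirrriiii"
Scanning for consecutive runs:
  'r' x 3
  'i' x 1
  'r' x 4
  'i' x 3
  'r' x 3
  'i' x 4
RLE = "r3i1r4i3r3i4"


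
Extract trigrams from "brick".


Word: "brick" (length 5)
Number of trigrams = 5 - 3 + 1 = 3
  Position 0: "bri"
  Position 1: "ric"
  Position 2: "ick"
Trigrams = "bri", "ric", "ick"


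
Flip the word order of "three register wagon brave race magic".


Original: "three register wagon brave race magic"
Words (1..n): three | register | wagon | brave | race | magic
Reversed (n..1): magic | race | brave | wagon | register | three
Result = "magic race brave wagon register three"


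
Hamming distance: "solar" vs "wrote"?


Comparing character by character (same length = 5):
  Pos 0: 's' vs 'w' !=
  Pos 1: 'o' vs 'r' !=
  Pos 2: 'l' vs 'o' !=
  Pos 3: 'a' vs 't' !=
  Pos 4: 'r' vs 'e' !=
Hamming distance = 5


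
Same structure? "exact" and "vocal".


Pattern of "exact": [0, 1, 2, 3, 4]
Pattern of "vocal": [0, 1, 2, 3, 4]
Patterns match
Same pattern = Yes


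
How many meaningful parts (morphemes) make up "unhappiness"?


Word: "unhappiness"
Morphemes: un- + happi + -ness
Each morpheme carries meaning
= 3 morphemes


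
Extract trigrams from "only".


Word: "only" (length 4)
Number of trigrams = 4 - 3 + 1 = 2
  Position 0: "onl"
  Position 1: "nly"
Trigrams = "onl", "nly"


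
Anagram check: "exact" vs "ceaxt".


Word 1: "exact" → sorted: acetx
Word 2: "ceaxt" → sorted: acetx
Same letters? acetx == acetx
Anagram = Yes


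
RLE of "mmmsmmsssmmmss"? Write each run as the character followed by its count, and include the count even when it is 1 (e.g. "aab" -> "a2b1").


String: "mmmsmmsssmmmss"
Scanning for consecutive runs:
  'm' x 3
  's' x 1
  'm' x 2
  's' x 3
  'm' x 3
  's' x 2
RLE = "m3s1m2s3m3s2"


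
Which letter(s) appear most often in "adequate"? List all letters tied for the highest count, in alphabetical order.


Word: "adequate"
Letter counts:
  'a': 2
  'd': 1
  'e': 2
  'q': 1
  't': 1
  'u': 1
Maximum count = 2
Most frequent = 'a', 'e' (2 times each)


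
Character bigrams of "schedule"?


Word: "schedule" (length 8)
Number of bigrams = 8 - 2 + 1 = 7
  Position 0: "sc"
  Position 1: "ch"
  Position 2: "he"
  Position 3: "ed"
  Position 4: "du"
  Position 5: "ul"
  Position 6: "le"
Bigrams = "sc", "ch", "he", "ed", "du", "ul", "le"


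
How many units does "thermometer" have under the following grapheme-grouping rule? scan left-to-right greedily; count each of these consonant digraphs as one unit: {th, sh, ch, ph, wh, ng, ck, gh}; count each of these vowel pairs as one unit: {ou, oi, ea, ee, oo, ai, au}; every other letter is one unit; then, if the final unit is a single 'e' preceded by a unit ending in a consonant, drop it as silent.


Word: "thermometer" (11 letters)
Left-to-right scan:
  [1] 'th' (digraph)
  [2] 'e' (letter)
  [3] 'r' (letter)
  [4] 'm' (letter)
  [5] 'o' (letter)
  [6] 'm' (letter)
  [7] 'e' (letter)
  [8] 't' (letter)
  [9] 'e' (letter)
  [10] 'r' (letter)
Units from scan: 10
Sound units = 10 units


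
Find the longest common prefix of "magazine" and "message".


Word 1: "magazine"
Word 2: "message"
Comparing from start:
  Pos 0: 'm' == 'm'
  Pos 1: 'a' != 'e' (stop)
LCP = "m" (length 1)


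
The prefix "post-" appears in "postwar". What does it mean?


Prefix: post-
Example: postwar (post- + war)
Meaning = after


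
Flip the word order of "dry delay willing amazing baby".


Original: "dry delay willing amazing baby"
Words (1..n): dry | delay | willing | amazing | baby
Reversed (n..1): baby | amazing | willing | delay | dry
Result = "baby amazing willing delay dry"


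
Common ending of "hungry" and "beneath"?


Word 1: "hungry"
Word 2: "beneath"
Comparing from end:
  Pos -1: 'y' != 'h' (stop)
LCS = "" (length 0)


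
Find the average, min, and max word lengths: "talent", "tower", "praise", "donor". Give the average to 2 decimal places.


Lengths: "talent"=6, "tower"=5, "praise"=6, "donor"=5
Sum = 22, Count = 4
Average = 22/4 = 5.50
= avg=5.50, min=5, max=6


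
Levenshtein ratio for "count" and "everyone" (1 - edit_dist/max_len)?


Word 1: "count" (length 5)
Word 2: "everyone" (length 8)
One optimal edit sequence:
  1. insert 'e'  (+1)
  2. insert 'v'  (+1)
  3. insert 'e'  (+1)
  4. substitute 'c' -> 'r'  (+1)
  5. substitute 'o' -> 'y'  (+1)
  6. substitute 'u' -> 'o'  (+1)
  7. keep 'n'
  8. substitute 't' -> 'e'  (+1)
Edit distance = 7
Max length = max(5, 8) = 8
Similarity = 1 - 7/8
= 0.1250


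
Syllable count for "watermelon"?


Word: "watermelon"
Syllable breakdown: wa-ter-mel-on
Counting: 4 parts
= 4 syllables


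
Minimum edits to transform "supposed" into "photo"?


Word 1: "supposed" (length 8)
Word 2: "photo" (length 5)
One optimal edit sequence (insert/delete/substitute each cost 1):
  1. delete 's'  (+1)
  2. delete 'u'  (+1)
  3. keep 'p'
  4. substitute 'p' -> 'h'  (+1)
  5. keep 'o'
  6. delete 's'  (+1)
  7. substitute 'e' -> 't'  (+1)
  8. substitute 'd' -> 'o'  (+1)
Total edit operations: 6
Edit distance = 6


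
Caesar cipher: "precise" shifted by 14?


Word: "precise"
Shift: 14
Each letter → (letter + shift) mod 26:
  'p' (15) + 14 = 3 → 'd'
  'r' (17) + 14 = 5 → 'f'
  'e' (4) + 14 = 18 → 's'
  'c' (2) + 14 = 16 → 'q'
  'i' (8) + 14 = 22 → 'w'
  's' (18) + 14 = 6 → 'g'
  'e' (4) + 14 = 18 → 's'
Result = "dfsqwgs"


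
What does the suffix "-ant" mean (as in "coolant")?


Suffix: -ant
Example: coolant = cool + -ant
Meaning = one who / that which


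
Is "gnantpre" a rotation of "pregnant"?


Word: "pregnant", Candidate: "gnantpre"
Method: check if candidate is substring of word+word
"pregnantpregnant" contains "gnantpre"? Yes
Is rotation = Yes


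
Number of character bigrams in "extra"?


Word: "extra" (length 5)
Number of 2-grams = length - 2 + 1 = 5 - 2 + 1
= 4


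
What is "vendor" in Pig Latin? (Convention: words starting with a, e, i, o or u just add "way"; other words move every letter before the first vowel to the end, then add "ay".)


Word: "vendor"
Starts with consonant(s) → move to end, add 'ay'
Consonant cluster: "v"
Pig Latin = "endorvay"


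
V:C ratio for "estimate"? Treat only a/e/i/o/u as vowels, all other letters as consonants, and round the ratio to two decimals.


Word: "estimate"
Vowels (a,e,i,o,u): 4
Consonants: 4
Ratio = 4/4
= 1.00


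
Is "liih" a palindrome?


Word: "liih"
Reversed: "hiil"
Forward == Backward? liih != hiil
Palindrome = No


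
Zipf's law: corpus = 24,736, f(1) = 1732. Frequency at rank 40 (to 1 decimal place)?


Zipf's law: f(r) = f(1) / r
f(1) = 1732
f(40) = 1732 / 40
= 43.3 occurrences


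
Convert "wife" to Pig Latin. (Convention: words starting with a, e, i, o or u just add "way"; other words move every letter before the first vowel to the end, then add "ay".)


Word: "wife"
Starts with consonant(s) → move to end, add 'ay'
Consonant cluster: "w"
Pig Latin = "ifeway"


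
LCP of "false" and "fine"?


Word 1: "false"
Word 2: "fine"
Comparing from start:
  Pos 0: 'f' == 'f'
  Pos 1: 'a' != 'i' (stop)
LCP = "f" (length 1)


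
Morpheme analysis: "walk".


Word: "walk"
Morphemes: walk
Each morpheme carries meaning
= 1 morpheme


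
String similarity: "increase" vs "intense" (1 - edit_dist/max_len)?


Word 1: "increase" (length 8)
Word 2: "intense" (length 7)
One optimal edit sequence:
  1. keep 'i'
  2. keep 'n'
  3. delete 'c'  (+1)
  4. substitute 'r' -> 't'  (+1)
  5. keep 'e'
  6. substitute 'a' -> 'n'  (+1)
  7. keep 's'
  8. keep 'e'
Edit distance = 3
Max length = max(8, 7) = 8
Similarity = 1 - 3/8
= 0.6250


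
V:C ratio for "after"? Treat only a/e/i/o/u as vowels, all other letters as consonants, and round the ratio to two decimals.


Word: "after"
Vowels (a,e,i,o,u): 2
Consonants: 3
Ratio = 2/3
= 0.67


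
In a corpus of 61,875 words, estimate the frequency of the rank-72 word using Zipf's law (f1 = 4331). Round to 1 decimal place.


Zipf's law: f(r) = f(1) / r
f(1) = 4331
f(72) = 4331 / 72
= 60.2 occurrences


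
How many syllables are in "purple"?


Word: "purple"
Syllable breakdown: pur / ple
Counting: 2 parts
= 2 syllables


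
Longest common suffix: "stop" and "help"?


Word 1: "stop"
Word 2: "help"
Comparing from end:
  Pos -1: 'p' == 'p'
  Pos -2: 'o' != 'l' (stop)
LCS = "p" (length 1)
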